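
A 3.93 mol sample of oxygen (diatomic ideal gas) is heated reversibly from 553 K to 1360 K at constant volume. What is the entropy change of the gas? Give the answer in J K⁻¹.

At constant volume, ΔS = nC_V ln(T₂/T₁) with C_V = 5R/2 = 20.79 J mol⁻¹ K⁻¹.
ΔS = 3.93 × 20.79 × ln(1360/553) = 73.5 J/K.

ΔS = 73.5 J/K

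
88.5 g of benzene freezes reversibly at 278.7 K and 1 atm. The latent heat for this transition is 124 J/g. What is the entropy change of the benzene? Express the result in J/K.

Heat released by the substance: Q = −mL = −88.5 × 124 = −10974 J.
At constant T, ΔS = Q_rev/T = −10974 / 278.7 = -39.4 J/K.

ΔS = -39.4 J/K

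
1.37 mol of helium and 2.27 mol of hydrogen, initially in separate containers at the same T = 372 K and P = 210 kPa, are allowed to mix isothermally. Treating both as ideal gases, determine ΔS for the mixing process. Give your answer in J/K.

Mole fractions: x_A = 1.37/3.64 = 0.376, x_B = 0.624.
ΔS_mix = −R(n_A ln x_A + n_B ln x_B) = −8.314 × (1.37 ln 0.376 + 2.27 ln 0.624) = 20 J/K.

ΔS_mix = 20 J/K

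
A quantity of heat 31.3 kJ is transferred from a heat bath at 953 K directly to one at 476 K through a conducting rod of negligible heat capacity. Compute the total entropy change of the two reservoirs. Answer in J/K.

ΔS_hot = −Q/T_H = −31300/953 = -32.84 J/K and ΔS_cold = +Q/T_C = 31300/476 = 65.76 J/K.
ΔS_total = -32.84 + 65.76 = 32.9 J/K, positive as the second law requires.

ΔS_total = 32.9 J/K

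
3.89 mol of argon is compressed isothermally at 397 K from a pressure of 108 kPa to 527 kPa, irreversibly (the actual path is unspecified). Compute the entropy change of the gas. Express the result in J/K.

Entropy is a state function, so ΔS_gas depends only on the end states.
For an isothermal ideal gas ΔS_gas = nR ln(P₁/P₂) = 3.89 × 8.314 × ln(108/527) = -51.3 J/K.

ΔS_gas = -51.3 J/K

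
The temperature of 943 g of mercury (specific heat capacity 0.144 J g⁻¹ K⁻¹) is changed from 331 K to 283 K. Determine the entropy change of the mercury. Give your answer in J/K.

ΔS = -21.3 J/K

ΔS = ∫dQ_rev/T = m c ln(T₂/T₁) = 943 × 0.144 × ln(283/331) = -21.3 J/K.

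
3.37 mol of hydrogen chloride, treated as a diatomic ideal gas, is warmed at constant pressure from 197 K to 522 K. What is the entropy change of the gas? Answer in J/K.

ΔS = 95.6 J/K

At constant pressure, ΔS = nC_p ln(T₂/T₁) with C_p = 7R/2 = 29.1 J mol⁻¹ K⁻¹.
ΔS = 3.37 × 29.1 × ln(522/197) = 95.6 J/K.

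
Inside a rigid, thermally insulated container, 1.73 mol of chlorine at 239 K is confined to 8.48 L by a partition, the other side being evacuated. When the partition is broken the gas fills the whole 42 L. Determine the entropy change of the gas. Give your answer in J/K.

No heat is exchanged and no work is done, so the ideal-gas temperature stays constant.
Entropy is a state function; using a reversible isothermal path, ΔS_gas = nR ln(V₂/V₁) = 1.73 × 8.314 × ln(42/8.48) = 23 J/K.

ΔS_gas = 23 J/K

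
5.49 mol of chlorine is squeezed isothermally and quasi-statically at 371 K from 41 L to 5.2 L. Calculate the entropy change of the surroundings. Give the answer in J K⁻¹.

ΔS_surr = 94.3 J/K

For an isothermal ideal gas ΔS_gas = nR ln(V₂/V₁) = 5.49 × 8.314 × ln(5.2/41) = -94.3 J/K.
The process is reversible, so ΔS_surr = −ΔS_gas = 94.3 J/K and ΔS_universe = 0.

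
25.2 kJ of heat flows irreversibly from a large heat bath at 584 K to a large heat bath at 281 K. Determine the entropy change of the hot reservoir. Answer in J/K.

ΔS_hot = -43.2 J/K

The hot reservoir loses heat Q, so ΔS_hot = −Q/T_H = −25200/584 = -43.2 J/K.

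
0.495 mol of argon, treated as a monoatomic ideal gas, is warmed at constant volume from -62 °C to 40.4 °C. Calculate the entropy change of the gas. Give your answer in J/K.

In kelvin: T₁ = 211.15 K, T₂ = 313.55 K. At constant volume, ΔS = nC_V ln(T₂/T₁) with C_V = 3R/2 = 12.47 J mol⁻¹ K⁻¹.
ΔS = 0.495 × 12.47 × ln(313.55/211.15) = 2.44 J/K.

ΔS = 2.44 J/K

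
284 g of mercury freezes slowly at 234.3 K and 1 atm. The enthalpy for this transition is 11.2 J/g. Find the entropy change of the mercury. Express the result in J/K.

ΔS = -13.6 J/K

Heat released by the substance: Q = −mL = −284 × 11.2 = −3180.8 J.
At constant T, ΔS = Q_rev/T = −3180.8 / 234.3 = -13.6 J/K.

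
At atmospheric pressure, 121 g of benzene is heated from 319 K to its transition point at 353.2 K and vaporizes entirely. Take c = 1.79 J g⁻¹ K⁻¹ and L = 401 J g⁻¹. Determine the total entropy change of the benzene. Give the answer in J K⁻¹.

Warming step: ΔS₁ = m c ln(T_tr/T_i) = 121 × 1.79 × ln(353.2/319) = 22.06 J/K.
Phase change: ΔS₂ = +mL/T_tr = 121 × 401 / 353.2 = 137.4 J/K.
ΔS_total = (22.06) + (137.4) = 159 J/K.

ΔS = 159 J/K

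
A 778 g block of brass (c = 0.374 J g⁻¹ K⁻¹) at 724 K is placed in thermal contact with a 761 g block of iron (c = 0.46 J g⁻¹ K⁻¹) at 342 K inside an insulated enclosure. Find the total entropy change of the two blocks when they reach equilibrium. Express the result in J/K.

ΔS_total = 44.7 J/K

Energy balance: T_f = (m₁c₁T₁ + m₂c₂T₂)/(m₁c₁ + m₂c₂) = 515.39 K.
ΔS₁ = m₁c₁ ln(T_f/T₁) = 290.972 × ln(515.39/724) = -98.89 J/K.
ΔS₂ = m₂c₂ ln(T_f/T₂) = 350.06 × ln(515.39/342) = 143.6 J/K.
ΔS_total = -98.89 + 143.6 = 44.7 J/K.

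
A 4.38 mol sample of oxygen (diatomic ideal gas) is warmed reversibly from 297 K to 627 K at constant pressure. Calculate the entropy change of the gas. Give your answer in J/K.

At constant pressure, ΔS = nC_p ln(T₂/T₁) with C_p = 7R/2 = 29.1 J mol⁻¹ K⁻¹.
ΔS = 4.38 × 29.1 × ln(627/297) = 95.2 J/K.

ΔS = 95.2 J/K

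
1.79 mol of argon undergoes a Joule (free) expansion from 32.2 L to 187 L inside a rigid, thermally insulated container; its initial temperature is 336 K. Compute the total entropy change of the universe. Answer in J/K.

ΔS_universe = 26.2 J/K

For an ideal gas in free expansion Q = 0 and W = 0, so T is unchanged.
Entropy is a state function; using a reversible isothermal path, ΔS_gas = nR ln(V₂/V₁) = 1.79 × 8.314 × ln(187/32.2) = 26.2 J/K.
The insulated surroundings exchange no heat, so ΔS_surr = 0 and ΔS_universe = ΔS_gas.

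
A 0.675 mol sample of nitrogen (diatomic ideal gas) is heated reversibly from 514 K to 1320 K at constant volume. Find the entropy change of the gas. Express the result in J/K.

At constant volume, ΔS = nC_V ln(T₂/T₁) with C_V = 5R/2 = 20.79 J mol⁻¹ K⁻¹.
ΔS = 0.675 × 20.79 × ln(1320/514) = 13.2 J/K.

ΔS = 13.2 J/K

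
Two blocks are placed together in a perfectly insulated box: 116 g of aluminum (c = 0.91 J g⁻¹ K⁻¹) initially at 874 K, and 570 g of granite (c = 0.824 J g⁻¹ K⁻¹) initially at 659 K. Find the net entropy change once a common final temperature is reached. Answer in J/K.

Energy balance: T_f = (m₁c₁T₁ + m₂c₂T₂)/(m₁c₁ + m₂c₂) = 698.45 K.
ΔS₁ = m₁c₁ ln(T_f/T₁) = 105.56 × ln(698.45/874) = -23.67 J/K.
ΔS₂ = m₂c₂ ln(T_f/T₂) = 469.68 × ln(698.45/659) = 27.31 J/K.
ΔS_total = -23.67 + 27.31 = 3.64 J/K.

ΔS_total = 3.64 J/K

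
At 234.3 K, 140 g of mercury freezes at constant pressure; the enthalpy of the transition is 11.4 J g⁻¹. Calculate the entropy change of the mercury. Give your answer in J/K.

ΔS = -6.81 J/K

Heat released by the substance: Q = −mL = −140 × 11.4 = −1596 J.
At constant T, ΔS = Q_rev/T = −1596 / 234.3 = -6.81 J/K.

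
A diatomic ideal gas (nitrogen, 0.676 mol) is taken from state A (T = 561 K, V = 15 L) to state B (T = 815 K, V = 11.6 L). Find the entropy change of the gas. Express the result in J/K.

Entropy is a state function: ΔS = nC_V ln(T₂/T₁) + nR ln(V₂/V₁), with C_V = 5R/2 = 20.79 J mol⁻¹ K⁻¹ for a diatomic ideal gas.
ΔS = 0.676 × [20.79 × ln(815/561) + 8.314 × ln(11.6/15)] = 3.8 J/K.

ΔS = 3.8 J/K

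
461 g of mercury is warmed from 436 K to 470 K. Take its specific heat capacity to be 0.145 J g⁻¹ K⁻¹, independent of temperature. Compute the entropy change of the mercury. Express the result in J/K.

ΔS = ∫dQ_rev/T = m c ln(T₂/T₁) = 461 × 0.145 × ln(470/436) = 5.02 J/K.

ΔS = 5.02 J/K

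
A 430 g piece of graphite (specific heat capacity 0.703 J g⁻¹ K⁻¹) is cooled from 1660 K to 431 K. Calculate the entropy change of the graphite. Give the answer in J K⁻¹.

ΔS = -408 J/K

ΔS = ∫dQ_rev/T = m c ln(T₂/T₁) = 430 × 0.703 × ln(431/1660) = -408 J/K.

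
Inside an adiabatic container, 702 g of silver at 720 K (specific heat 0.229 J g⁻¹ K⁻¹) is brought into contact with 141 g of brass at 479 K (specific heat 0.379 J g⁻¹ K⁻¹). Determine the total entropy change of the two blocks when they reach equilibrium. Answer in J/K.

Energy balance: T_f = (m₁c₁T₁ + m₂c₂T₂)/(m₁c₁ + m₂c₂) = 659.87 K.
ΔS₁ = m₁c₁ ln(T_f/T₁) = 160.758 × ln(659.87/720) = -14.02 J/K.
ΔS₂ = m₂c₂ ln(T_f/T₂) = 53.439 × ln(659.87/479) = 17.12 J/K.
ΔS_total = -14.02 + 17.12 = 3.1 J/K.

ΔS_total = 3.1 J/K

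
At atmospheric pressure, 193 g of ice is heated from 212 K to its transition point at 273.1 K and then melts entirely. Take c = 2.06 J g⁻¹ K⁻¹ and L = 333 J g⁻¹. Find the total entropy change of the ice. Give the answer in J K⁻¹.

Warming step: ΔS₁ = m c ln(T_tr/T_i) = 193 × 2.06 × ln(273.1/212) = 100.7 J/K.
Phase change: ΔS₂ = +mL/T_tr = 193 × 333 / 273.1 = 235.3 J/K.
ΔS_total = (100.7) + (235.3) = 336 J/K.

ΔS = 336 J/K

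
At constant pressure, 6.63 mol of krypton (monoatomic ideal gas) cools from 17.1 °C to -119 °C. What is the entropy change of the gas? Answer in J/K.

In kelvin: T₁ = 290.25 K, T₂ = 154.15 K. At constant pressure, ΔS = nC_p ln(T₂/T₁) with C_p = 5R/2 = 20.79 J mol⁻¹ K⁻¹.
ΔS = 6.63 × 20.79 × ln(154.15/290.25) = -87.2 J/K.

ΔS = -87.2 J/K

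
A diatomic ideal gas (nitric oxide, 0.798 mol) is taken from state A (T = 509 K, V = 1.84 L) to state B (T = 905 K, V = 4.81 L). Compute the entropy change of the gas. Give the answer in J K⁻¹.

Entropy is a state function: ΔS = nC_V ln(T₂/T₁) + nR ln(V₂/V₁), with C_V = 5R/2 = 20.79 J mol⁻¹ K⁻¹ for a diatomic ideal gas.
ΔS = 0.798 × [20.79 × ln(905/509) + 8.314 × ln(4.81/1.84)] = 15.9 J/K.

ΔS = 15.9 J/K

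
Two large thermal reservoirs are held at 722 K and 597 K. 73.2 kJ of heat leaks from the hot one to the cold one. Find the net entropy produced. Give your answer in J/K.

ΔS_total = 21.2 J/K

ΔS_hot = −Q/T_H = −73200/722 = -101.4 J/K and ΔS_cold = +Q/T_C = 73200/597 = 122.6 J/K.
ΔS_total = -101.4 + 122.6 = 21.2 J/K, positive as the second law requires.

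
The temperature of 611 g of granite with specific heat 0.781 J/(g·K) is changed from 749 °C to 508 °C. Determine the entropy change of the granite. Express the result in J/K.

ΔS = -128 J/K

In kelvin: T₁ = 1022.15 K, T₂ = 781.15 K. ΔS = ∫dQ_rev/T = m c ln(T₂/T₁) = 611 × 0.781 × ln(781.15/1022.15) = -128 J/K.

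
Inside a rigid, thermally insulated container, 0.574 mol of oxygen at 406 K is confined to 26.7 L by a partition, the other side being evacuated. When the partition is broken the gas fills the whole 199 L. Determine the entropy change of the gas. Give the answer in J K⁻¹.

For an ideal gas in free expansion Q = 0 and W = 0, so T is unchanged.
Entropy is a state function; using a reversible isothermal path, ΔS_gas = nR ln(V₂/V₁) = 0.574 × 8.314 × ln(199/26.7) = 9.59 J/K.

ΔS_gas = 9.59 J/K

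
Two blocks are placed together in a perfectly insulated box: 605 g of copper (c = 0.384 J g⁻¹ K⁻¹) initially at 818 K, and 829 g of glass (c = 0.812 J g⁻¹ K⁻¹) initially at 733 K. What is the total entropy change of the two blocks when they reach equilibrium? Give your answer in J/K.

Energy balance: T_f = (m₁c₁T₁ + m₂c₂T₂)/(m₁c₁ + m₂c₂) = 754.81 K.
ΔS₁ = m₁c₁ ln(T_f/T₁) = 232.32 × ln(754.81/818) = -18.68 J/K.
ΔS₂ = m₂c₂ ln(T_f/T₂) = 673.148 × ln(754.81/733) = 19.74 J/K.
ΔS_total = -18.68 + 19.74 = 1.06 J/K.

ΔS_total = 1.06 J/K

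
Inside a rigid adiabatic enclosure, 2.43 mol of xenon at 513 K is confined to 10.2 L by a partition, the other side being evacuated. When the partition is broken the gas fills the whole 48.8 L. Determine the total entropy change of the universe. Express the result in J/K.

ΔS_universe = 31.6 J/K

For an ideal gas in free expansion Q = 0 and W = 0, so T is unchanged.
Entropy is a state function; using a reversible isothermal path, ΔS_gas = nR ln(V₂/V₁) = 2.43 × 8.314 × ln(48.8/10.2) = 31.6 J/K.
The insulated surroundings exchange no heat, so ΔS_surr = 0 and ΔS_universe = ΔS_gas.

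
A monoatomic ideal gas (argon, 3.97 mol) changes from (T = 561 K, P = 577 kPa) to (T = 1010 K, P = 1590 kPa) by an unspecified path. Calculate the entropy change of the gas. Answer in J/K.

ΔS = 15.1 J/K

ΔS = nC_p ln(T₂/T₁) − nR ln(P₂/P₁), with C_p = 5R/2 = 20.79 J mol⁻¹ K⁻¹ for a monoatomic ideal gas.
ΔS = 3.97 × [20.79 × ln(1010/561) − 8.314 × ln(1590/577)] = 15.1 J/K.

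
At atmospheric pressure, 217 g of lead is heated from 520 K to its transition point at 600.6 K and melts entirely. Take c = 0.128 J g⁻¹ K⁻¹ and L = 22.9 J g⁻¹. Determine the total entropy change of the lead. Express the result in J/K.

ΔS = 12.3 J/K

Warming step: ΔS₁ = m c ln(T_tr/T_i) = 217 × 0.128 × ln(600.6/520) = 4.003 J/K.
Phase change: ΔS₂ = +mL/T_tr = 217 × 22.9 / 600.6 = 8.274 J/K.
ΔS_total = (4.003) + (8.274) = 12.3 J/K.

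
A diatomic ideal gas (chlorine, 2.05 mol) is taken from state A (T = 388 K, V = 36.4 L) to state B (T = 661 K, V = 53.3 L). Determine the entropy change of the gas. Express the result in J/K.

ΔS = 29.2 J/K

Entropy is a state function: ΔS = nC_V ln(T₂/T₁) + nR ln(V₂/V₁), with C_V = 5R/2 = 20.79 J mol⁻¹ K⁻¹ for a diatomic ideal gas.
ΔS = 2.05 × [20.79 × ln(661/388) + 8.314 × ln(53.3/36.4)] = 29.2 J/K.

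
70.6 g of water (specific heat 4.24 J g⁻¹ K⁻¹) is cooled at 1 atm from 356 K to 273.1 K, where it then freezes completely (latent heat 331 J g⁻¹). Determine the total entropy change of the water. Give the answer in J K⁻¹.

Cooling step: ΔS₁ = m c ln(T_tr/T_i) = 70.6 × 4.24 × ln(273.1/356) = -79.35 J/K.
Phase change: ΔS₂ = −mL/T_tr = −70.6 × 331 / 273.1 = -85.57 J/K.
ΔS_total = (-79.35) + (-85.57) = -165 J/K.

ΔS = -165 J/K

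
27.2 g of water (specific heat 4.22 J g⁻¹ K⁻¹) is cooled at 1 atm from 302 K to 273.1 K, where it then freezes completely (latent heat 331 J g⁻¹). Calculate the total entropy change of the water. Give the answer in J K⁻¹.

ΔS = -44.5 J/K

Cooling step: ΔS₁ = m c ln(T_tr/T_i) = 27.2 × 4.22 × ln(273.1/302) = -11.55 J/K.
Phase change: ΔS₂ = −mL/T_tr = −27.2 × 331 / 273.1 = -32.97 J/K.
ΔS_total = (-11.55) + (-32.97) = -44.5 J/K.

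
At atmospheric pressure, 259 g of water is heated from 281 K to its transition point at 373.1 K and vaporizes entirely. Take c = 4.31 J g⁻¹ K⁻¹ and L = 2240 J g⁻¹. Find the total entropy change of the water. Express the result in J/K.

ΔS = 1870 J/K

Warming step: ΔS₁ = m c ln(T_tr/T_i) = 259 × 4.31 × ln(373.1/281) = 316.5 J/K.
Phase change: ΔS₂ = +mL/T_tr = 259 × 2240 / 373.1 = 1555 J/K.
ΔS_total = (316.5) + (1555) = 1870 J/K.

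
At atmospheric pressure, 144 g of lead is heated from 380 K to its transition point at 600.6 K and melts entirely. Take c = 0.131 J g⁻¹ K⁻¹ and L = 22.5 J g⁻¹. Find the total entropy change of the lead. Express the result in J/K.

Warming step: ΔS₁ = m c ln(T_tr/T_i) = 144 × 0.131 × ln(600.6/380) = 8.635 J/K.
Phase change: ΔS₂ = +mL/T_tr = 144 × 22.5 / 600.6 = 5.395 J/K.
ΔS_total = (8.635) + (5.395) = 14 J/K.

ΔS = 14 J/K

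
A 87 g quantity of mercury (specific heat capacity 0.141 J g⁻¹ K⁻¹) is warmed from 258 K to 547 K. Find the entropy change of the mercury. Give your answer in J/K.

ΔS = 9.22 J/K

ΔS = ∫dQ_rev/T = m c ln(T₂/T₁) = 87 × 0.141 × ln(547/258) = 9.22 J/K.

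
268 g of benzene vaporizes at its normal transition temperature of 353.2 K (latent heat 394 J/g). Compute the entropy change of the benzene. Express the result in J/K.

Heat absorbed by the substance: Q = mL = 268 × 394 = 105592 J.
At constant T, ΔS = Q_rev/T = 105592 / 353.2 = 299 J/K.

ΔS = 299 J/K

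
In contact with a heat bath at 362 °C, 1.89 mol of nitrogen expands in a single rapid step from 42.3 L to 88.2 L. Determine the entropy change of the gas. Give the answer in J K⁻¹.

ΔS_gas = 11.5 J/K

Entropy is a state function, so ΔS_gas depends only on the end states.
For an isothermal ideal gas ΔS_gas = nR ln(V₂/V₁) = 1.89 × 8.314 × ln(88.2/42.3) = 11.5 J/K.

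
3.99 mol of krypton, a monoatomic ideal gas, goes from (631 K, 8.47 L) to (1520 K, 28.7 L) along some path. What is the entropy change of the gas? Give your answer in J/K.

Entropy is a state function: ΔS = nC_V ln(T₂/T₁) + nR ln(V₂/V₁), with C_V = 3R/2 = 12.47 J mol⁻¹ K⁻¹ for a monoatomic ideal gas.
ΔS = 3.99 × [12.47 × ln(1520/631) + 8.314 × ln(28.7/8.47)] = 84.2 J/K.

ΔS = 84.2 J/K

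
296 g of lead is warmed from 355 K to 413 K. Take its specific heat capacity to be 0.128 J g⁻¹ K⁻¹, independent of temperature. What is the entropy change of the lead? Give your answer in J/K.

ΔS = ∫dQ_rev/T = m c ln(T₂/T₁) = 296 × 0.128 × ln(413/355) = 5.73 J/K.

ΔS = 5.73 J/K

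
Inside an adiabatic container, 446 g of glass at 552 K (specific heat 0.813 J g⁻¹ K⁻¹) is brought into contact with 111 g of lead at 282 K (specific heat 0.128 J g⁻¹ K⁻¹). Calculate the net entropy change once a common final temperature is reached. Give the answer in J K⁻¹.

Energy balance: T_f = (m₁c₁T₁ + m₂c₂T₂)/(m₁c₁ + m₂c₂) = 541.82 K.
ΔS₁ = m₁c₁ ln(T_f/T₁) = 362.598 × ln(541.82/552) = -6.75 J/K.
ΔS₂ = m₂c₂ ln(T_f/T₂) = 14.208 × ln(541.82/282) = 9.278 J/K.
ΔS_total = -6.75 + 9.278 = 2.53 J/K.

ΔS_total = 2.53 J/K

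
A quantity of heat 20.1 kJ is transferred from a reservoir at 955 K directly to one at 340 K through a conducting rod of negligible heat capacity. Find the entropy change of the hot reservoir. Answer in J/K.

ΔS_hot = -21 J/K

The hot reservoir loses heat Q, so ΔS_hot = −Q/T_H = −20100/955 = -21 J/K.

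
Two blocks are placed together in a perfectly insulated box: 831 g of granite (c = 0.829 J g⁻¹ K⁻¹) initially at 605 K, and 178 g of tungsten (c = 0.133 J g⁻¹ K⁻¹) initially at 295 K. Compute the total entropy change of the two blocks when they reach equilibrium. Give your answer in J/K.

ΔS_total = 4.77 J/K

Energy balance: T_f = (m₁c₁T₁ + m₂c₂T₂)/(m₁c₁ + m₂c₂) = 594.7 K.
ΔS₁ = m₁c₁ ln(T_f/T₁) = 688.899 × ln(594.7/605) = -11.83 J/K.
ΔS₂ = m₂c₂ ln(T_f/T₂) = 23.674 × ln(594.7/295) = 16.6 J/K.
ΔS_total = -11.83 + 16.6 = 4.77 J/K.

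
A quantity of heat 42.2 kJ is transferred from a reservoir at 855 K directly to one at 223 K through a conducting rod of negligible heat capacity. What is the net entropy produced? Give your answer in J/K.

ΔS_total = 140 J/K

ΔS_hot = −Q/T_H = −42200/855 = -49.36 J/K and ΔS_cold = +Q/T_C = 42200/223 = 189.2 J/K.
ΔS_total = -49.36 + 189.2 = 140 J/K, positive as the second law requires.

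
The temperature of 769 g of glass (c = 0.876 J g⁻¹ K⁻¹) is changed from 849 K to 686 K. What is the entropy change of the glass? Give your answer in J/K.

ΔS = ∫dQ_rev/T = m c ln(T₂/T₁) = 769 × 0.876 × ln(686/849) = -144 J/K.

ΔS = -144 J/K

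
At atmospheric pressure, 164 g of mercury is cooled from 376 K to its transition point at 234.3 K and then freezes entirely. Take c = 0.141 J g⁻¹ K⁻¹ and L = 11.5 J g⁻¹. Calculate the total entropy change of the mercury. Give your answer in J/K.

Cooling step: ΔS₁ = m c ln(T_tr/T_i) = 164 × 0.141 × ln(234.3/376) = -10.94 J/K.
Phase change: ΔS₂ = −mL/T_tr = −164 × 11.5 / 234.3 = -8.05 J/K.
ΔS_total = (-10.94) + (-8.05) = -19 J/K.

ΔS = -19 J/K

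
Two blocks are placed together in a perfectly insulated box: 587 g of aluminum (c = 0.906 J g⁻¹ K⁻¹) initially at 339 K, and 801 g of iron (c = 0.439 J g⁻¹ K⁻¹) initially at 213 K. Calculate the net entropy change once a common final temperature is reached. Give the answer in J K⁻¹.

Energy balance: T_f = (m₁c₁T₁ + m₂c₂T₂)/(m₁c₁ + m₂c₂) = 288.85 K.
ΔS₁ = m₁c₁ ln(T_f/T₁) = 531.822 × ln(288.85/339) = -85.14 J/K.
ΔS₂ = m₂c₂ ln(T_f/T₂) = 351.639 × ln(288.85/213) = 107.1 J/K.
ΔS_total = -85.14 + 107.1 = 22 J/K.

ΔS_total = 22 J/K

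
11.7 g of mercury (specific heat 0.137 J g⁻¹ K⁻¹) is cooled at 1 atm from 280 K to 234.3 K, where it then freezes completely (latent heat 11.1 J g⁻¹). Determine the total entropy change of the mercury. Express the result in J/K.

ΔS = -0.84 J/K

Cooling step: ΔS₁ = m c ln(T_tr/T_i) = 11.7 × 0.137 × ln(234.3/280) = -0.2856 J/K.
Phase change: ΔS₂ = −mL/T_tr = −11.7 × 11.1 / 234.3 = -0.5543 J/K.
ΔS_total = (-0.2856) + (-0.5543) = -0.84 J/K.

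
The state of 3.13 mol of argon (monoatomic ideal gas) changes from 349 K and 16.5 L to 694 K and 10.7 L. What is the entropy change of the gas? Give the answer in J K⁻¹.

Entropy is a state function: ΔS = nC_V ln(T₂/T₁) + nR ln(V₂/V₁), with C_V = 3R/2 = 12.47 J mol⁻¹ K⁻¹ for a monoatomic ideal gas.
ΔS = 3.13 × [12.47 × ln(694/349) + 8.314 × ln(10.7/16.5)] = 15.6 J/K.

ΔS = 15.6 J/K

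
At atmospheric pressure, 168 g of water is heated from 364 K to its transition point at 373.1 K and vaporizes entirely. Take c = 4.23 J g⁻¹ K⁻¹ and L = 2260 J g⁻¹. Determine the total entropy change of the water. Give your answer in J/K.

Warming step: ΔS₁ = m c ln(T_tr/T_i) = 168 × 4.23 × ln(373.1/364) = 17.55 J/K.
Phase change: ΔS₂ = +mL/T_tr = 168 × 2260 / 373.1 = 1018 J/K.
ΔS_total = (17.55) + (1018) = 1040 J/K.

ΔS = 1040 J/K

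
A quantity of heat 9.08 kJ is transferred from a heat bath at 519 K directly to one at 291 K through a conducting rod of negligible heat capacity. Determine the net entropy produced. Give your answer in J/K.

ΔS_hot = −Q/T_H = −9080/519 = -17.5 J/K and ΔS_cold = +Q/T_C = 9080/291 = 31.2 J/K.
ΔS_total = -17.5 + 31.2 = 13.7 J/K, positive as the second law requires.

ΔS_total = 13.7 J/K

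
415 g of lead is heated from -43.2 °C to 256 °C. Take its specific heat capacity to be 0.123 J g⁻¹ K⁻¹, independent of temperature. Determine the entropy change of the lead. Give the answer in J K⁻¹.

In kelvin: T₁ = 229.95 K, T₂ = 529.15 K. ΔS = ∫dQ_rev/T = m c ln(T₂/T₁) = 415 × 0.123 × ln(529.15/229.95) = 42.5 J/K.

ΔS = 42.5 J/K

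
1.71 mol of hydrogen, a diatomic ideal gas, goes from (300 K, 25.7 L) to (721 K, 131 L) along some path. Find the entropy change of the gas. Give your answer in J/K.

Entropy is a state function: ΔS = nC_V ln(T₂/T₁) + nR ln(V₂/V₁), with C_V = 5R/2 = 20.79 J mol⁻¹ K⁻¹ for a diatomic ideal gas.
ΔS = 1.71 × [20.79 × ln(721/300) + 8.314 × ln(131/25.7)] = 54.3 J/K.

ΔS = 54.3 J/K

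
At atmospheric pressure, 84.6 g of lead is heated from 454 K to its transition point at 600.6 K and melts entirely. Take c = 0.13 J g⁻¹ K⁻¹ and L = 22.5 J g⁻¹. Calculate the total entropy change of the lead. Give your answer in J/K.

ΔS = 6.25 J/K

Warming step: ΔS₁ = m c ln(T_tr/T_i) = 84.6 × 0.13 × ln(600.6/454) = 3.078 J/K.
Phase change: ΔS₂ = +mL/T_tr = 84.6 × 22.5 / 600.6 = 3.169 J/K.
ΔS_total = (3.078) + (3.169) = 6.25 J/K.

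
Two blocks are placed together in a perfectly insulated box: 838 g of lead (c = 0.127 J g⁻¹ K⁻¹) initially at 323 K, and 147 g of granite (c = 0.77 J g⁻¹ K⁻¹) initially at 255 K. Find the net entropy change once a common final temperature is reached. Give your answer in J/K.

Energy balance: T_f = (m₁c₁T₁ + m₂c₂T₂)/(m₁c₁ + m₂c₂) = 287.95 K.
ΔS₁ = m₁c₁ ln(T_f/T₁) = 106.426 × ln(287.95/323) = -12.224 J/K.
ΔS₂ = m₂c₂ ln(T_f/T₂) = 113.19 × ln(287.95/255) = 13.756 J/K.
ΔS_total = -12.224 + 13.756 = 1.53 J/K.

ΔS_total = 1.53 J/K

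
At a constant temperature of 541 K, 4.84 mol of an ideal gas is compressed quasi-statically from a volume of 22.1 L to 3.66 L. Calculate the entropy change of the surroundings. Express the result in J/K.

For an isothermal ideal gas ΔS_gas = nR ln(V₂/V₁) = 4.84 × 8.314 × ln(3.66/22.1) = -72.4 J/K.
The process is reversible, so ΔS_surr = −ΔS_gas = 72.4 J/K and ΔS_universe = 0.

ΔS_surr = 72.4 J/K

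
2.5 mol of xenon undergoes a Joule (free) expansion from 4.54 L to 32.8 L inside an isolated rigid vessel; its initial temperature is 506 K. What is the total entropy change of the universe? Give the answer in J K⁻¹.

No heat is exchanged and no work is done, so the ideal-gas temperature stays constant.
Entropy is a state function; using a reversible isothermal path, ΔS_gas = nR ln(V₂/V₁) = 2.5 × 8.314 × ln(32.8/4.54) = 41.1 J/K.
The insulated surroundings exchange no heat, so ΔS_surr = 0 and ΔS_universe = ΔS_gas.

ΔS_universe = 41.1 J/K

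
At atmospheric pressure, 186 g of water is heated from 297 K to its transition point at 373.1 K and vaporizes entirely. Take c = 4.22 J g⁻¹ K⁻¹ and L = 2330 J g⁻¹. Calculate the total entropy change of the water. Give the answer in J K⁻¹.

Warming step: ΔS₁ = m c ln(T_tr/T_i) = 186 × 4.22 × ln(373.1/297) = 179.1 J/K.
Phase change: ΔS₂ = +mL/T_tr = 186 × 2330 / 373.1 = 1162 J/K.
ΔS_total = (179.1) + (1162) = 1340 J/K.

ΔS = 1340 J/K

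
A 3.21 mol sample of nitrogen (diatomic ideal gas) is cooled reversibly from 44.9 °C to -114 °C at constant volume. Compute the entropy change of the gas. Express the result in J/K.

ΔS = -46.2 J/K

In kelvin: T₁ = 318.05 K, T₂ = 159.15 K. At constant volume, ΔS = nC_V ln(T₂/T₁) with C_V = 5R/2 = 20.79 J mol⁻¹ K⁻¹.
ΔS = 3.21 × 20.79 × ln(159.15/318.05) = -46.2 J/K.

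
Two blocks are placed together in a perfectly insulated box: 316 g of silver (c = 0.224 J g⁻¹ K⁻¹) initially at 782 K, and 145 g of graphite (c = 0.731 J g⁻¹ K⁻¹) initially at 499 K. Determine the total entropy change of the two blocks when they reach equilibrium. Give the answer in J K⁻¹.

Energy balance: T_f = (m₁c₁T₁ + m₂c₂T₂)/(m₁c₁ + m₂c₂) = 612.32 K.
ΔS₁ = m₁c₁ ln(T_f/T₁) = 70.784 × ln(612.32/782) = -17.31 J/K.
ΔS₂ = m₂c₂ ln(T_f/T₂) = 105.995 × ln(612.32/499) = 21.69 J/K.
ΔS_total = -17.31 + 21.69 = 4.38 J/K.

ΔS_total = 4.38 J/K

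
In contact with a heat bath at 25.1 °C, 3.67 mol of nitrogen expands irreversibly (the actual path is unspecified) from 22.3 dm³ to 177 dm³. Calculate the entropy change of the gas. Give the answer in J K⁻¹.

ΔS_gas = 63.2 J/K

Entropy is a state function, so ΔS_gas depends only on the end states.
For an isothermal ideal gas ΔS_gas = nR ln(V₂/V₁) = 3.67 × 8.314 × ln(177/22.3) = 63.2 J/K.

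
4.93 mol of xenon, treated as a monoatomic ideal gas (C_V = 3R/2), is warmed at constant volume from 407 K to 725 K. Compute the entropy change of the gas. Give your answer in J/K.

ΔS = 35.5 J/K

At constant volume, ΔS = nC_V ln(T₂/T₁) with C_V = 3R/2 = 12.47 J mol⁻¹ K⁻¹.
ΔS = 4.93 × 12.47 × ln(725/407) = 35.5 J/K.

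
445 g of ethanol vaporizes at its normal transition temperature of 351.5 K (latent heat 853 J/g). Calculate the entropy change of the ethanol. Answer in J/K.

Heat absorbed by the substance: Q = mL = 445 × 853 = 379585 J.
At constant T, ΔS = Q_rev/T = 379585 / 351.5 = 1080 J/K.

ΔS = 1080 J/K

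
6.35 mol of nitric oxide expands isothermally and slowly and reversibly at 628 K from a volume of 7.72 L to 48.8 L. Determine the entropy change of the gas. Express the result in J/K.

ΔS_gas = 97.3 J/K

For an isothermal ideal gas ΔS_gas = nR ln(V₂/V₁) = 6.35 × 8.314 × ln(48.8/7.72) = 97.3 J/K.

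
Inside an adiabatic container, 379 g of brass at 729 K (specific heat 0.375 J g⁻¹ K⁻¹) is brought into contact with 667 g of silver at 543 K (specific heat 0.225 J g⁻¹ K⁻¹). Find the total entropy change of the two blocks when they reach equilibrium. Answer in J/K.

ΔS_total = 3.16 J/K

Energy balance: T_f = (m₁c₁T₁ + m₂c₂T₂)/(m₁c₁ + m₂c₂) = 633.47 K.
ΔS₁ = m₁c₁ ln(T_f/T₁) = 142.125 × ln(633.47/729) = -19.963 J/K.
ΔS₂ = m₂c₂ ln(T_f/T₂) = 150.075 × ln(633.47/543) = 23.127 J/K.
ΔS_total = -19.963 + 23.127 = 3.16 J/K.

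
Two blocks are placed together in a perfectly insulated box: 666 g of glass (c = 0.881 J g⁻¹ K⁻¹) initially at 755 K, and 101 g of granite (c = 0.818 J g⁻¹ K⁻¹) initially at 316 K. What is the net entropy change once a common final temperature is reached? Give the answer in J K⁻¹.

ΔS_total = 22.1 J/K

Energy balance: T_f = (m₁c₁T₁ + m₂c₂T₂)/(m₁c₁ + m₂c₂) = 700.82 K.
ΔS₁ = m₁c₁ ln(T_f/T₁) = 586.746 × ln(700.82/755) = -43.7 J/K.
ΔS₂ = m₂c₂ ln(T_f/T₂) = 82.618 × ln(700.82/316) = 65.81 J/K.
ΔS_total = -43.7 + 65.81 = 22.1 J/K.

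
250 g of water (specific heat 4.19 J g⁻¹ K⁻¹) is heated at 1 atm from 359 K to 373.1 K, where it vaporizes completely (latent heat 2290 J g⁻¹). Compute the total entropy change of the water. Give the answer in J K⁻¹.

Warming step: ΔS₁ = m c ln(T_tr/T_i) = 250 × 4.19 × ln(373.1/359) = 40.35 J/K.
Phase change: ΔS₂ = +mL/T_tr = 250 × 2290 / 373.1 = 1534 J/K.
ΔS_total = (40.35) + (1534) = 1570 J/K.

ΔS = 1570 J/K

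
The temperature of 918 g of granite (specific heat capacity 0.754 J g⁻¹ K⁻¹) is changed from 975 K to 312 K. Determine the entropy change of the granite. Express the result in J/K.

ΔS = -789 J/K

ΔS = ∫dQ_rev/T = m c ln(T₂/T₁) = 918 × 0.754 × ln(312/975) = -789 J/K.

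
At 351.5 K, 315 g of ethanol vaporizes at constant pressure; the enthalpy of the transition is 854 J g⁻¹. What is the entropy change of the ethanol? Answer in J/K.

ΔS = 765 J/K

Heat absorbed by the substance: Q = mL = 315 × 854 = 269010 J.
At constant T, ΔS = Q_rev/T = 269010 / 351.5 = 765 J/K.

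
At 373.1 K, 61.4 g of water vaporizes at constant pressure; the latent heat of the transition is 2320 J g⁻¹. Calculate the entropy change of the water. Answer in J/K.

ΔS = 382 J/K

Heat absorbed by the substance: Q = mL = 61.4 × 2320 = 142448 J.
At constant T, ΔS = Q_rev/T = 142448 / 373.1 = 382 J/K.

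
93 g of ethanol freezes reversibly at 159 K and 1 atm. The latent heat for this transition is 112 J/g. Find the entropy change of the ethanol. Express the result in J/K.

ΔS = -65.5 J/K

Heat released by the substance: Q = −mL = −93 × 112 = −10416 J.
At constant T, ΔS = Q_rev/T = −10416 / 159 = -65.5 J/K.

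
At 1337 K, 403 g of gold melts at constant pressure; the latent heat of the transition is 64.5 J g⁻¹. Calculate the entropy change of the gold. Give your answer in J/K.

Heat absorbed by the substance: Q = mL = 403 × 64.5 = 25993.5 J.
At constant T, ΔS = Q_rev/T = 25993.5 / 1337 = 19.4 J/K.

ΔS = 19.4 J/K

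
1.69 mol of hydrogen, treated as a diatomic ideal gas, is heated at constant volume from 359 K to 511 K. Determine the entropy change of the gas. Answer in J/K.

At constant volume, ΔS = nC_V ln(T₂/T₁) with C_V = 5R/2 = 20.79 J mol⁻¹ K⁻¹.
ΔS = 1.69 × 20.79 × ln(511/359) = 12.4 J/K.

ΔS = 12.4 J/K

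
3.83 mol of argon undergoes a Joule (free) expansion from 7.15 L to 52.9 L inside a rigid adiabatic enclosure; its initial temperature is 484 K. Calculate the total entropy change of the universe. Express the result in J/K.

ΔS_universe = 63.7 J/K

For an ideal gas in free expansion Q = 0 and W = 0, so T is unchanged.
Entropy is a state function; using a reversible isothermal path, ΔS_gas = nR ln(V₂/V₁) = 3.83 × 8.314 × ln(52.9/7.15) = 63.7 J/K.
The insulated surroundings exchange no heat, so ΔS_surr = 0 and ΔS_universe = ΔS_gas.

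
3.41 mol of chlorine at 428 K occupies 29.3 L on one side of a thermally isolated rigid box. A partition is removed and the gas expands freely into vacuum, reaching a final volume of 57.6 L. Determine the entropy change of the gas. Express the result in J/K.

ΔS_gas = 19.2 J/K

For an ideal gas in free expansion Q = 0 and W = 0, so T is unchanged.
Entropy is a state function; using a reversible isothermal path, ΔS_gas = nR ln(V₂/V₁) = 3.41 × 8.314 × ln(57.6/29.3) = 19.2 J/K.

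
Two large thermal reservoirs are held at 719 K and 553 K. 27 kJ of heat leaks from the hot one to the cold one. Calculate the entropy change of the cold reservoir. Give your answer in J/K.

The cold reservoir gains heat Q, so ΔS_cold = +Q/T_C = 27000/553 = 48.8 J/K.

ΔS_cold = 48.8 J/K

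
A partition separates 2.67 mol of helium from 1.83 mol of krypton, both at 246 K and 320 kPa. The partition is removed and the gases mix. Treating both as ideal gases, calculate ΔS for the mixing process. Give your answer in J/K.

ΔS_mix = 25.3 J/K

Mole fractions: x_A = 2.67/4.5 = 0.593, x_B = 0.407.
ΔS_mix = −R(n_A ln x_A + n_B ln x_B) = −8.314 × (2.67 ln 0.593 + 1.83 ln 0.407) = 25.3 J/K.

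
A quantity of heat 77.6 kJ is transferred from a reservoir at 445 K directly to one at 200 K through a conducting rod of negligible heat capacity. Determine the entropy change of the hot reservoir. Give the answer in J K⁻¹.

The hot reservoir loses heat Q, so ΔS_hot = −Q/T_H = −77600/445 = -174 J/K.

ΔS_hot = -174 J/K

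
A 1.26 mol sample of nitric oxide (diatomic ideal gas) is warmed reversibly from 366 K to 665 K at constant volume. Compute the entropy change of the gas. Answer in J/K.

ΔS = 15.6 J/K

At constant volume, ΔS = nC_V ln(T₂/T₁) with C_V = 5R/2 = 20.79 J mol⁻¹ K⁻¹.
ΔS = 1.26 × 20.79 × ln(665/366) = 15.6 J/K.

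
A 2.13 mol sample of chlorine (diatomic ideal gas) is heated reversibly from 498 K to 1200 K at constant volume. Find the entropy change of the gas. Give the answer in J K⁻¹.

ΔS = 38.9 J/K

At constant volume, ΔS = nC_V ln(T₂/T₁) with C_V = 5R/2 = 20.79 J mol⁻¹ K⁻¹.
ΔS = 2.13 × 20.79 × ln(1200/498) = 38.9 J/K.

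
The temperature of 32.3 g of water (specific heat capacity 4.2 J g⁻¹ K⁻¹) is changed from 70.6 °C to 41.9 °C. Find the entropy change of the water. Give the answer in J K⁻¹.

In kelvin: T₁ = 343.75 K, T₂ = 315.05 K. ΔS = ∫dQ_rev/T = m c ln(T₂/T₁) = 32.3 × 4.2 × ln(315.05/343.75) = -11.8 J/K.

ΔS = -11.8 J/K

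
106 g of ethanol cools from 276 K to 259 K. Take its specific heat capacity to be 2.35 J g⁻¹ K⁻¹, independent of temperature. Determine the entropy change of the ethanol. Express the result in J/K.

ΔS = ∫dQ_rev/T = m c ln(T₂/T₁) = 106 × 2.35 × ln(259/276) = -15.8 J/K.

ΔS = -15.8 J/K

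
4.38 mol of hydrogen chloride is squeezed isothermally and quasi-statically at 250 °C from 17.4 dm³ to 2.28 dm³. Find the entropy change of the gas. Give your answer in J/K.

ΔS_gas = -74 J/K

For an isothermal ideal gas ΔS_gas = nR ln(V₂/V₁) = 4.38 × 8.314 × ln(2.28/17.4) = -74 J/K.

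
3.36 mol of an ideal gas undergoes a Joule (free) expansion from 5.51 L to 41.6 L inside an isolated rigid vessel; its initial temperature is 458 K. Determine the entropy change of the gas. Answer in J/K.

No heat is exchanged and no work is done, so the ideal-gas temperature stays constant.
Entropy is a state function; using a reversible isothermal path, ΔS_gas = nR ln(V₂/V₁) = 3.36 × 8.314 × ln(41.6/5.51) = 56.5 J/K.

ΔS_gas = 56.5 J/K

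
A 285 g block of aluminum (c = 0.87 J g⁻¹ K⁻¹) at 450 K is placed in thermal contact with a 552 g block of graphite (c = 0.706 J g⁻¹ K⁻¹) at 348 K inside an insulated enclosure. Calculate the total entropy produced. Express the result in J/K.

Energy balance: T_f = (m₁c₁T₁ + m₂c₂T₂)/(m₁c₁ + m₂c₂) = 387.66 K.
ΔS₁ = m₁c₁ ln(T_f/T₁) = 247.95 × ln(387.66/450) = -36.97 J/K.
ΔS₂ = m₂c₂ ln(T_f/T₂) = 389.712 × ln(387.66/348) = 42.06 J/K.
ΔS_total = -36.97 + 42.06 = 5.09 J/K.

ΔS_total = 5.09 J/K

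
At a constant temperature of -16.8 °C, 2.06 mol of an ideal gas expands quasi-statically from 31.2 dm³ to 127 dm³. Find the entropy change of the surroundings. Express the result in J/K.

For an isothermal ideal gas ΔS_gas = nR ln(V₂/V₁) = 2.06 × 8.314 × ln(127/31.2) = 24 J/K.
The process is reversible, so ΔS_surr = −ΔS_gas = -24 J/K and ΔS_universe = 0.

ΔS_surr = -24 J/K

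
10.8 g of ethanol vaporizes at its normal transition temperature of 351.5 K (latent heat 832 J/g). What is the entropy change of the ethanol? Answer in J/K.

ΔS = 25.6 J/K

Heat absorbed by the substance: Q = mL = 10.8 × 832 = 8985.6 J.
At constant T, ΔS = Q_rev/T = 8985.6 / 351.5 = 25.6 J/K.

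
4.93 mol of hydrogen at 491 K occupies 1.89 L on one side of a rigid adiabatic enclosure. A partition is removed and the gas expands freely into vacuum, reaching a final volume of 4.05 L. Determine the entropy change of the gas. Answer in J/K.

ΔS_gas = 31.2 J/K

For an ideal gas in free expansion Q = 0 and W = 0, so T is unchanged.
Entropy is a state function; using a reversible isothermal path, ΔS_gas = nR ln(V₂/V₁) = 4.93 × 8.314 × ln(4.05/1.89) = 31.2 J/K.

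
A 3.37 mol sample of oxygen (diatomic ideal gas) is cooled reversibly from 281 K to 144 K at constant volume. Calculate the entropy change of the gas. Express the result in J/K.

At constant volume, ΔS = nC_V ln(T₂/T₁) with C_V = 5R/2 = 20.79 J mol⁻¹ K⁻¹.
ΔS = 3.37 × 20.79 × ln(144/281) = -46.8 J/K.

ΔS = -46.8 J/K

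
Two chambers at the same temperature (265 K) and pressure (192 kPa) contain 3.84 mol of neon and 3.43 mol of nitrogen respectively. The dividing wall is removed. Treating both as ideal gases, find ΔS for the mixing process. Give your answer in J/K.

Mole fractions: x_A = 3.84/7.27 = 0.528, x_B = 0.472.
ΔS_mix = −R(n_A ln x_A + n_B ln x_B) = −8.314 × (3.84 ln 0.528 + 3.43 ln 0.472) = 41.8 J/K.

ΔS_mix = 41.8 J/K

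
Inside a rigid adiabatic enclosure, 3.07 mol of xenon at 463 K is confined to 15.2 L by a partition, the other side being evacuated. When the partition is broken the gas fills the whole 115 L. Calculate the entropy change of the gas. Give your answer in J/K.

ΔS_gas = 51.7 J/K

For an ideal gas in free expansion Q = 0 and W = 0, so T is unchanged.
Entropy is a state function; using a reversible isothermal path, ΔS_gas = nR ln(V₂/V₁) = 3.07 × 8.314 × ln(115/15.2) = 51.7 J/K.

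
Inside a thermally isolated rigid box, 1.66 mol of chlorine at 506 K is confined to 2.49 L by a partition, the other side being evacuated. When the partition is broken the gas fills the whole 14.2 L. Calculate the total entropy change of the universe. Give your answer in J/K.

ΔS_universe = 24 J/K

No heat is exchanged and no work is done, so the ideal-gas temperature stays constant.
Entropy is a state function; using a reversible isothermal path, ΔS_gas = nR ln(V₂/V₁) = 1.66 × 8.314 × ln(14.2/2.49) = 24 J/K.
The insulated surroundings exchange no heat, so ΔS_surr = 0 and ΔS_universe = ΔS_gas.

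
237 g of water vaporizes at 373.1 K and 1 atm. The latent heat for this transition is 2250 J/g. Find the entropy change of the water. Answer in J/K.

ΔS = 1430 J/K

Heat absorbed by the substance: Q = mL = 237 × 2250 = 533250 J.
At constant T, ΔS = Q_rev/T = 533250 / 373.1 = 1430 J/K.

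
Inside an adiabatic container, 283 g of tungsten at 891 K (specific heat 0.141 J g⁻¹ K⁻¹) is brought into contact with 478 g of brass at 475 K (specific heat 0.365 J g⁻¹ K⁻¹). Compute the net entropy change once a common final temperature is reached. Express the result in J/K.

ΔS_total = 7.27 J/K

Energy balance: T_f = (m₁c₁T₁ + m₂c₂T₂)/(m₁c₁ + m₂c₂) = 552.43 K.
ΔS₁ = m₁c₁ ln(T_f/T₁) = 39.903 × ln(552.43/891) = -19.074 J/K.
ΔS₂ = m₂c₂ ln(T_f/T₂) = 174.47 × ln(552.43/475) = 26.348 J/K.
ΔS_total = -19.074 + 26.348 = 7.27 J/K.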